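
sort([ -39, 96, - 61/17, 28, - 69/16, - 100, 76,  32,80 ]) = [ - 100, - 39, - 69/16, -61/17 , 28, 32, 76, 80, 96] 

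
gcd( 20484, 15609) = 3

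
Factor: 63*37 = 2331  =  3^2*7^1*37^1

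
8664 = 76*114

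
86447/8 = 86447/8 = 10805.88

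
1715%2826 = 1715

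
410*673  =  275930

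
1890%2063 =1890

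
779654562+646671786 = 1426326348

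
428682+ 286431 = 715113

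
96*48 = 4608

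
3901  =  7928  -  4027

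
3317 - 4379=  - 1062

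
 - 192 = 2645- 2837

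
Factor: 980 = 2^2  *  5^1 *7^2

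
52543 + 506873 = 559416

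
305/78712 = 305/78712 = 0.00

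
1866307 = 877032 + 989275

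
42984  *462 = 19858608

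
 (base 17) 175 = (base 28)EL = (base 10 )413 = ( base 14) 217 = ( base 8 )635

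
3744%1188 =180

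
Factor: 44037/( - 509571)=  - 7/81 = - 3^( - 4)*7^1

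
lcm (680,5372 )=53720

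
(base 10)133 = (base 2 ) 10000101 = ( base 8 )205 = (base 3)11221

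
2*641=1282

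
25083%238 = 93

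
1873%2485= 1873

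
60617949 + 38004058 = 98622007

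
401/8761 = 401/8761 =0.05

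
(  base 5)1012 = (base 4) 2010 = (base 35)3r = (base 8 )204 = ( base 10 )132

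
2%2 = 0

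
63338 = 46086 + 17252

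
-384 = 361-745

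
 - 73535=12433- 85968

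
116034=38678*3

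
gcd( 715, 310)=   5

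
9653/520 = 18 + 293/520 = 18.56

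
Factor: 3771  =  3^2*419^1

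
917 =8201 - 7284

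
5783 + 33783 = 39566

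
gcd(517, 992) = 1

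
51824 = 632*82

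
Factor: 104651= 104651^1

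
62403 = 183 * 341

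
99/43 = 2 + 13/43 = 2.30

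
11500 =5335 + 6165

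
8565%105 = 60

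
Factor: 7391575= 5^2*295663^1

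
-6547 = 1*(  -  6547)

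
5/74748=5/74748=0.00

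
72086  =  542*133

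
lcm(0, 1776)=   0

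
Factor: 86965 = 5^1 * 17393^1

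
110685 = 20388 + 90297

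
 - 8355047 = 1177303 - 9532350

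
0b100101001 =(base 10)297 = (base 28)AH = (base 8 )451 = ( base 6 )1213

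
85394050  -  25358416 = 60035634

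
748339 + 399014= 1147353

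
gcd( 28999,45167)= 47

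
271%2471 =271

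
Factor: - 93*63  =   - 5859 = - 3^3* 7^1*31^1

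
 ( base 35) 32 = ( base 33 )38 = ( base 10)107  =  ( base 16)6B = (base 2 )1101011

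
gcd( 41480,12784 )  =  136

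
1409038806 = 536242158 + 872796648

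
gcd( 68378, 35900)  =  2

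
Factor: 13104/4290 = 168/55 = 2^3*3^1*5^( - 1)*  7^1*11^( - 1)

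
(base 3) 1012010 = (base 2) 1101100011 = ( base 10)867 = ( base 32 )R3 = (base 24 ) 1c3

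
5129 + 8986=14115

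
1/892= 1/892 = 0.00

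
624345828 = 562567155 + 61778673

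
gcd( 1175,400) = 25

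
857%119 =24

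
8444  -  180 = 8264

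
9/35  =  9/35 = 0.26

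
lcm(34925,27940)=139700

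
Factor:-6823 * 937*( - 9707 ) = 17^1 * 571^1*937^1*6823^1=62058316757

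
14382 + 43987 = 58369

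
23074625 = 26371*875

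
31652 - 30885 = 767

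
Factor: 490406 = 2^1*7^1 * 23^1*1523^1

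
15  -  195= - 180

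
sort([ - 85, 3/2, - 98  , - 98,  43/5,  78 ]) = [ - 98,-98, - 85, 3/2, 43/5, 78] 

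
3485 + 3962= 7447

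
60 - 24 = 36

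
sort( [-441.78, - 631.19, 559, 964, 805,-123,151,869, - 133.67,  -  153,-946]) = [ - 946, - 631.19, - 441.78, - 153, - 133.67, - 123 , 151 , 559,805,869, 964 ]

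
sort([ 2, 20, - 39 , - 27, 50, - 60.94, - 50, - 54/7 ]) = [ - 60.94, -50,- 39, - 27, - 54/7, 2,20  ,  50 ]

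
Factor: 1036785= 3^1*5^1*69119^1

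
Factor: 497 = 7^1*71^1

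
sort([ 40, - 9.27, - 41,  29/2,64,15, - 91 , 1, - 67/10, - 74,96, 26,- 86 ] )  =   [ - 91, - 86, - 74,-41, - 9.27, - 67/10, 1,29/2, 15,26 , 40,64,96] 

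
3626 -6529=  - 2903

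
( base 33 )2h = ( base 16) 53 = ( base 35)2d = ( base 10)83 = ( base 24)3B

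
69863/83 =841+60/83 = 841.72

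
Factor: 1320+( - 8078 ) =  - 2^1*31^1*109^1 = - 6758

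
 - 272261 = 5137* ( - 53)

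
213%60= 33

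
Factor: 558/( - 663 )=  - 2^1*3^1*13^( - 1)*17^( - 1)*31^1 = - 186/221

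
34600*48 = 1660800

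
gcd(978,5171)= 1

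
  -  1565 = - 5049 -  - 3484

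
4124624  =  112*36827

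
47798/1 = 47798= 47798.00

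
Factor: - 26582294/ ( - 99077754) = 13291147/49538877= 3^( - 1)*1061^1*12527^1 * 16512959^( - 1)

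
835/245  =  167/49  =  3.41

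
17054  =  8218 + 8836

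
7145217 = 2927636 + 4217581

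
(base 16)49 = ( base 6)201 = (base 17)45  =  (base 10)73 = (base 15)4D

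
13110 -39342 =-26232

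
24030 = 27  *890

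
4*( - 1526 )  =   - 6104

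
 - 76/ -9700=19/2425= 0.01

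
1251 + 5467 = 6718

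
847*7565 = 6407555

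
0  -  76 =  - 76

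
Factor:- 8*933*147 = -2^3*3^2 * 7^2*311^1 = -  1097208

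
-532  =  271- 803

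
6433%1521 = 349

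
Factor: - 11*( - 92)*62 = 2^3*11^1*23^1*31^1 = 62744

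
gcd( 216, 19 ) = 1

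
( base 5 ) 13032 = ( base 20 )2ah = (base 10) 1017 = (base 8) 1771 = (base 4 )33321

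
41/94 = 41/94 = 0.44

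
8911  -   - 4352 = 13263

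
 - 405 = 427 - 832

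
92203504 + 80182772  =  172386276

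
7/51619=7/51619 = 0.00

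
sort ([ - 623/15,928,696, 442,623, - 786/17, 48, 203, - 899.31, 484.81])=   [ - 899.31,-786/17, - 623/15,48,203, 442,  484.81, 623,696,928]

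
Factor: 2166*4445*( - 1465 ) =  - 2^1* 3^1 * 5^2*7^1*19^2*127^1*293^1 = -  14104829550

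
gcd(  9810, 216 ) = 18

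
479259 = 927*517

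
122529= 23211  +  99318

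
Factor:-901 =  - 17^1*53^1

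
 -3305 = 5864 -9169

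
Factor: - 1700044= - 2^2*19^1*22369^1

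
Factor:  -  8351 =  - 7^1*1193^1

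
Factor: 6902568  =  2^3*3^2*95869^1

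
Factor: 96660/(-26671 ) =-2^2*3^3*5^1 * 149^( - 1)=-  540/149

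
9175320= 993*9240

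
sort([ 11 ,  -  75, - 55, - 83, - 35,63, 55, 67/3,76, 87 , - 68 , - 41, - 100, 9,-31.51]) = [-100, - 83,  -  75, - 68, - 55, - 41, - 35, - 31.51, 9, 11, 67/3, 55,63, 76, 87 ]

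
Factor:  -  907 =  - 907^1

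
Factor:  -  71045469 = -3^2*11^1 * 717631^1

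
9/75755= 9/75755 = 0.00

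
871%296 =279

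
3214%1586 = 42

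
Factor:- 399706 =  - 2^1 * 199853^1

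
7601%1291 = 1146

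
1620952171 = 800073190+820878981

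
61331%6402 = 3713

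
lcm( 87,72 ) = 2088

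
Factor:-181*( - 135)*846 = 2^1 * 3^5*5^1*47^1 * 181^1  =  20672010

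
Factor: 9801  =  3^4 * 11^2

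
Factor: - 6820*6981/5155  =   - 9522084/1031 = - 2^2*3^1*11^1*13^1*31^1*179^1*1031^(-1)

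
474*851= 403374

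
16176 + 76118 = 92294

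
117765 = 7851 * 15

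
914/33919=914/33919 = 0.03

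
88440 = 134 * 660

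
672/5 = 134 + 2/5 = 134.40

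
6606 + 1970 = 8576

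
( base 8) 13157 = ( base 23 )AJG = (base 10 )5743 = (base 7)22513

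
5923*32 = 189536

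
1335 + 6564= 7899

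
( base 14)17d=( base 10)307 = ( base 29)ah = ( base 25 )C7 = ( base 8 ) 463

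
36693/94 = 36693/94 = 390.35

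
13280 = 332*40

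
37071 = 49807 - 12736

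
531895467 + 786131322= 1318026789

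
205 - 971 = -766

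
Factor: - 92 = - 2^2*23^1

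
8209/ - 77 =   -  8209/77 = - 106.61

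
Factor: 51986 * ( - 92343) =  - 2^1 * 3^1*11^1 * 17^1*139^1*30781^1 = -  4800543198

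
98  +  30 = 128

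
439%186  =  67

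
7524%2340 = 504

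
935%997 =935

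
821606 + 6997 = 828603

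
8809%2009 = 773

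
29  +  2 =31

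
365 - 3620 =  -3255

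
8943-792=8151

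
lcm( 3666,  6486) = 84318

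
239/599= 239/599 = 0.40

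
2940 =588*5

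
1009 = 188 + 821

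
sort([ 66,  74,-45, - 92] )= [- 92, - 45,  66,  74]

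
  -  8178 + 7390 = - 788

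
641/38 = 16+33/38= 16.87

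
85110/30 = 2837 = 2837.00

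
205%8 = 5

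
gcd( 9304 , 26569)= 1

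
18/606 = 3/101 = 0.03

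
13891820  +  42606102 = 56497922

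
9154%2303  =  2245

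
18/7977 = 6/2659 =0.00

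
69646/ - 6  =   - 34823/3 = - 11607.67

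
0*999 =0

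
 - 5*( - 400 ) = 2000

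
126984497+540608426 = 667592923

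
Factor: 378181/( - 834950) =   -  2^( - 1 )*5^( - 2)*317^1*1193^1*16699^( - 1 ) 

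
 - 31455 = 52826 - 84281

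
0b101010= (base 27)1F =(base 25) 1h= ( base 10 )42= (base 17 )28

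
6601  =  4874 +1727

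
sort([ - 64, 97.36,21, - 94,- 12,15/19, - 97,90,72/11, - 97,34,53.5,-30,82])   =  [ - 97 ,-97, - 94, - 64, - 30,  -  12, 15/19,72/11,21, 34,53.5, 82,90,97.36]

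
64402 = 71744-7342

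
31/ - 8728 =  - 1  +  8697/8728 = - 0.00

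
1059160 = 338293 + 720867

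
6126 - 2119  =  4007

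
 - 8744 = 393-9137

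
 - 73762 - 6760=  - 80522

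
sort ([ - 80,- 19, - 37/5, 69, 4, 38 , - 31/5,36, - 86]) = [  -  86, - 80, - 19, - 37/5, - 31/5,4 , 36,  38, 69]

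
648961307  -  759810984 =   -  110849677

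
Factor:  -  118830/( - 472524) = 85/338=   2^(-1)*5^1*  13^( - 2)*17^1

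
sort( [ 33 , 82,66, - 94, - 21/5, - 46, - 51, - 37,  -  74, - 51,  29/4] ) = [ - 94,  -  74, - 51,  -  51,  -  46, -37,-21/5,  29/4,33, 66, 82 ]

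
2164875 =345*6275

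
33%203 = 33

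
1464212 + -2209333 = - 745121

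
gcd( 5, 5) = 5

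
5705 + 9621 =15326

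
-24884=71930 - 96814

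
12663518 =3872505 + 8791013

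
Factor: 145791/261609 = 3^1 * 29^( - 1)*31^(-1)*167^1  =  501/899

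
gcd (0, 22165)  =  22165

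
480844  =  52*9247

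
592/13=592/13 = 45.54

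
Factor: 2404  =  2^2* 601^1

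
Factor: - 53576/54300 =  - 2^1*3^ (-1)*5^( - 2 )*37^1 = - 74/75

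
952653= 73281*13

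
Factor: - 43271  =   - 43271^1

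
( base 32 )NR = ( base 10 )763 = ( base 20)1I3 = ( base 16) 2FB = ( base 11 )634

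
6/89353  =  6/89353= 0.00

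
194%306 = 194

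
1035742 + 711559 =1747301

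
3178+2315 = 5493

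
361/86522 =361/86522 =0.00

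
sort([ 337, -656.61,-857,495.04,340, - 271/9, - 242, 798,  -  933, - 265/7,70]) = [ - 933, - 857,  -  656.61, - 242,  -  265/7, - 271/9 , 70, 337,340, 495.04,798] 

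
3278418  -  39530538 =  - 36252120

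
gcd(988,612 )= 4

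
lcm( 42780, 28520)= 85560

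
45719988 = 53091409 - 7371421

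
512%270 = 242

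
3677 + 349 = 4026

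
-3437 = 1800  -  5237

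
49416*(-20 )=- 988320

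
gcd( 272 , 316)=4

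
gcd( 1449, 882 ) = 63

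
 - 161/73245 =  -1 + 73084/73245 =- 0.00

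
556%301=255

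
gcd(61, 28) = 1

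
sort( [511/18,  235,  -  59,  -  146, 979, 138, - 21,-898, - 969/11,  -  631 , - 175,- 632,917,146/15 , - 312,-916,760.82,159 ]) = [ - 916, - 898,-632,- 631,-312, - 175,  -  146, - 969/11,-59 , - 21,146/15 , 511/18, 138,159  ,  235,760.82 , 917, 979]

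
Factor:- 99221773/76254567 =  - 3^ ( - 1)*7^1*14174539^1*25418189^( - 1)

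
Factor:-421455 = -3^1*5^1*28097^1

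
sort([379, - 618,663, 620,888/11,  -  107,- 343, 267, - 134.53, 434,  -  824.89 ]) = [ - 824.89, - 618,- 343, - 134.53, - 107,888/11, 267,379,434,620, 663]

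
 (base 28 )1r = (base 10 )55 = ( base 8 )67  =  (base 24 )27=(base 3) 2001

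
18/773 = 18/773 = 0.02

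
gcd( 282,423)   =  141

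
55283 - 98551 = - 43268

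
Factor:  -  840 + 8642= 7802 = 2^1 * 47^1*83^1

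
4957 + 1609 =6566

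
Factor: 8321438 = 2^1 * 4160719^1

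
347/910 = 347/910 = 0.38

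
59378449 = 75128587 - 15750138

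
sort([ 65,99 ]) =[ 65, 99]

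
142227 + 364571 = 506798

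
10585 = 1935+8650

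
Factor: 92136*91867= 8464257912  =  2^3*3^1* 11^1*349^1*91867^1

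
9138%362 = 88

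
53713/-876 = - 62 + 599/876 =-61.32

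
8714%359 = 98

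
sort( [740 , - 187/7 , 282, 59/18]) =[ - 187/7 , 59/18,282, 740]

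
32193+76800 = 108993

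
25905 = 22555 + 3350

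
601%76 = 69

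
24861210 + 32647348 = 57508558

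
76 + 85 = 161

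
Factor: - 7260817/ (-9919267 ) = 29^1*109^1*2297^1*9919267^( - 1)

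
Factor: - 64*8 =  - 512 = - 2^9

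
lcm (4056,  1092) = 28392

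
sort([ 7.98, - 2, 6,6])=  [ - 2, 6,6,7.98] 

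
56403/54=1044 + 1/2 = 1044.50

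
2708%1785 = 923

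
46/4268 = 23/2134 = 0.01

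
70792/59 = 1199+51/59 = 1199.86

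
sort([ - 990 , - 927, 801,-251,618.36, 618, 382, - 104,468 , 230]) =[ - 990, - 927, - 251, - 104,  230,382,468, 618,  618.36, 801] 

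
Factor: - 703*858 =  - 603174 =- 2^1*3^1*11^1*13^1*19^1*37^1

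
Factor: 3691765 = 5^1*7^1*11^1*43^1*223^1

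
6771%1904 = 1059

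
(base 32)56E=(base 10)5326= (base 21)C1D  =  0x14CE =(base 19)EE6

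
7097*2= 14194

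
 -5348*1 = -5348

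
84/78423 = 28/26141 = 0.00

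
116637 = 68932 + 47705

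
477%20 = 17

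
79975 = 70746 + 9229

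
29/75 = 29/75 = 0.39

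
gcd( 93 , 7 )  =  1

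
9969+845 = 10814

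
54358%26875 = 608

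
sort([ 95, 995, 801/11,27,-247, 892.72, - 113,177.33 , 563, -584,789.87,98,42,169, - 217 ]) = [ - 584, - 247, - 217,  -  113,27,42,801/11,95, 98,169,177.33,563, 789.87, 892.72,995]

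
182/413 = 26/59 = 0.44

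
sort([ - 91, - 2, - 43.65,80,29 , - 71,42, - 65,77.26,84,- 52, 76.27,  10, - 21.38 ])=[-91, - 71, - 65,- 52,-43.65, -21.38, - 2, 10, 29,42,76.27 , 77.26,80,84 ]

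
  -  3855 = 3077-6932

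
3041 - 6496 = -3455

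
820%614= 206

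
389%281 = 108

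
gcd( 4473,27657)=63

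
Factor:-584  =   - 2^3*73^1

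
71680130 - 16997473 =54682657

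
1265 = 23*55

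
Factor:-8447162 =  - 2^1*1399^1*3019^1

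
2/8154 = 1/4077  =  0.00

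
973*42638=41486774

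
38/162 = 19/81   =  0.23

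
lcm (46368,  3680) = 231840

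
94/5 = 18+4/5 = 18.80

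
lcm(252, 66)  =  2772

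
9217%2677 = 1186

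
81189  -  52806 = 28383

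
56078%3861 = 2024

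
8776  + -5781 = 2995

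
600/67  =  8 + 64/67 = 8.96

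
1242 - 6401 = -5159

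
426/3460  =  213/1730   =  0.12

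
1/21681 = 1/21681=   0.00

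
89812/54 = 1663 + 5/27 = 1663.19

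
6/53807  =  6/53807 = 0.00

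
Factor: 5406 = 2^1 * 3^1*17^1 * 53^1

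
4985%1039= 829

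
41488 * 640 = 26552320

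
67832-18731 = 49101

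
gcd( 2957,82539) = 1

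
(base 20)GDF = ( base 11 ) 5019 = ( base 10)6675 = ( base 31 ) 6TA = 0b1101000010011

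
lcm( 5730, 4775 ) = 28650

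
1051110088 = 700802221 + 350307867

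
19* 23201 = 440819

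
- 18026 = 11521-29547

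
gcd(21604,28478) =982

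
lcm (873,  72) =6984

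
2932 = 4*733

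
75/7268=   75/7268 = 0.01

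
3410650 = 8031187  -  4620537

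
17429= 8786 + 8643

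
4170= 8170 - 4000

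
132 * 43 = 5676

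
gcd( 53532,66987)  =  9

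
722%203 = 113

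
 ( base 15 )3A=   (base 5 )210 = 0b110111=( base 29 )1Q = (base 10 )55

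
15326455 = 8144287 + 7182168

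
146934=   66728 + 80206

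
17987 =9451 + 8536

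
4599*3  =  13797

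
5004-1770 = 3234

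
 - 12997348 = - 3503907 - 9493441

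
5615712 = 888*6324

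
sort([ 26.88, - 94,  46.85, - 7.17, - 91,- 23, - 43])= [ - 94, - 91, -43, - 23, - 7.17,26.88 , 46.85]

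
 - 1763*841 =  - 1482683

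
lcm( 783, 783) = 783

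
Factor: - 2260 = - 2^2*5^1*113^1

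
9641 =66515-56874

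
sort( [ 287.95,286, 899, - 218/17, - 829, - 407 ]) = [  -  829, - 407,-218/17, 286, 287.95, 899]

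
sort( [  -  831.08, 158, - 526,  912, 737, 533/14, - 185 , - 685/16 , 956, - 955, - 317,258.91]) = [ - 955,-831.08, - 526,-317,-185,  -  685/16 , 533/14, 158,258.91,737, 912, 956]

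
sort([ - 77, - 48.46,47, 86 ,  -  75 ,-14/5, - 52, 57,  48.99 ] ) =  [ - 77, - 75,  -  52, -48.46, - 14/5, 47,48.99,57,86]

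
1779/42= 42 + 5/14 = 42.36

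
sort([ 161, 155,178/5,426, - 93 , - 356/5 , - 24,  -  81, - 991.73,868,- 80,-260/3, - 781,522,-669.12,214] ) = [-991.73, - 781, - 669.12, - 93, -260/3, - 81,  -  80, - 356/5,-24,178/5,155,  161 , 214,  426,522, 868] 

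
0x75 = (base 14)85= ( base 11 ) A7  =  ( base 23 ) 52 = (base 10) 117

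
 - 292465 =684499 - 976964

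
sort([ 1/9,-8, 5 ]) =[ - 8,  1/9 , 5]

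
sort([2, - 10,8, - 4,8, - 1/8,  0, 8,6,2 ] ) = [ - 10 , - 4, - 1/8,0, 2, 2,6, 8,8, 8]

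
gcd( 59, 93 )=1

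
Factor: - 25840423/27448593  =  -3^ ( - 1 ) *7^1*691^(- 1)*13241^(-1) * 3691489^1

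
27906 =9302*3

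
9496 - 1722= 7774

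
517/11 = 47 = 47.00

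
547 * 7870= 4304890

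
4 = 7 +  - 3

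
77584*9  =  698256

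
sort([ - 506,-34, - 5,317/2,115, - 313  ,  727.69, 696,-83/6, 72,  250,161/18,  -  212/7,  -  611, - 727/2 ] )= [ - 611,-506, - 727/2, - 313, - 34, - 212/7,  -  83/6, - 5,161/18, 72, 115,317/2, 250,696,  727.69]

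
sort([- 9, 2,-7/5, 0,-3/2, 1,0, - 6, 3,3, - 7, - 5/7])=[- 9,-7, - 6, - 3/2, -7/5 ,  -  5/7, 0, 0, 1 , 2,3, 3]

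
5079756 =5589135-509379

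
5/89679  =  5/89679 = 0.00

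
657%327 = 3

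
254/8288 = 127/4144 = 0.03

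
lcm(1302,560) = 52080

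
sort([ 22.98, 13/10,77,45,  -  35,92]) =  [-35,13/10,22.98,45, 77,92] 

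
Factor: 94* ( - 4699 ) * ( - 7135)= 3151572310 =2^1*5^1*37^1*47^1*127^1*1427^1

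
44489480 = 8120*5479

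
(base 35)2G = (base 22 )3k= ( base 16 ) 56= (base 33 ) 2K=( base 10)86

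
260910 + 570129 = 831039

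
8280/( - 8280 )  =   - 1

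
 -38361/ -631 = 38361/631 = 60.79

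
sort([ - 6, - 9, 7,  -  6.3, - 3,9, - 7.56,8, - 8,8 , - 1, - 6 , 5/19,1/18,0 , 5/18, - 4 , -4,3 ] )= [ - 9, - 8,-7.56, - 6.3, - 6, - 6, - 4, - 4, - 3, - 1 , 0, 1/18, 5/19,5/18, 3 , 7,8,  8, 9]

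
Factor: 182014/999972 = 2^(-1)*3^( - 3)*7^1*47^( - 1 ) *197^( - 1)*13001^1 = 91007/499986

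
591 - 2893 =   -  2302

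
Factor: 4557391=4557391^1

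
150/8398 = 75/4199 =0.02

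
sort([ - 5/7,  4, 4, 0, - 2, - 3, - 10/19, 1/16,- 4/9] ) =[-3, - 2,- 5/7, - 10/19, - 4/9,0, 1/16, 4,  4]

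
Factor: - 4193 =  - 7^1 * 599^1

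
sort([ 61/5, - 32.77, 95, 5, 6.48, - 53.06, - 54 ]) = [ - 54 ,-53.06, - 32.77, 5, 6.48, 61/5, 95] 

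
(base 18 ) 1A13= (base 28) bgl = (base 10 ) 9093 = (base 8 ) 21605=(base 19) 163B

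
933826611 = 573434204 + 360392407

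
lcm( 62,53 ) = 3286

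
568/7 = 568/7 = 81.14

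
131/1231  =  131/1231  =  0.11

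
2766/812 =1383/406 =3.41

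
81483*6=488898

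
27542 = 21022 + 6520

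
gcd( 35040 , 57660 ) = 60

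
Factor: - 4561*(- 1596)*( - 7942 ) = -2^3*3^1*7^1*11^1 * 19^3*4561^1 = -57812645352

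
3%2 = 1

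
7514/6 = 3757/3 = 1252.33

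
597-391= 206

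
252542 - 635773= -383231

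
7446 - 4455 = 2991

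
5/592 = 5/592 = 0.01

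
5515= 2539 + 2976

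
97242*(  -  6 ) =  - 583452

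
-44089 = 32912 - 77001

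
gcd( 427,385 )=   7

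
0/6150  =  0  =  0.00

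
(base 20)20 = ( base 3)1111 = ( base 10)40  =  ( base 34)16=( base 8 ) 50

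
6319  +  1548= 7867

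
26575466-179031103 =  - 152455637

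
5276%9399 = 5276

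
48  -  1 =47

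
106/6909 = 106/6909=0.02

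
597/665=597/665 = 0.90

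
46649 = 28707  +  17942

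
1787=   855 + 932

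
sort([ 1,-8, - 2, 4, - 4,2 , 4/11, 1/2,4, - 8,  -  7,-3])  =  [ - 8,  -  8,-7, - 4,- 3,-2, 4/11 , 1/2, 1,2, 4, 4] 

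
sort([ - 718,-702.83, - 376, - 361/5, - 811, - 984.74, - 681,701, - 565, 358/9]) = [-984.74, - 811, - 718, - 702.83,-681, - 565, - 376, - 361/5,  358/9, 701 ] 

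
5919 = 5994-75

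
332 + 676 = 1008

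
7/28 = 1/4 = 0.25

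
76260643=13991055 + 62269588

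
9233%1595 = 1258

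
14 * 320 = 4480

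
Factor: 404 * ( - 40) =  - 2^5*5^1*101^1 = - 16160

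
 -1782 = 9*(- 198)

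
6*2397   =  14382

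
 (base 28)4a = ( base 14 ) 8A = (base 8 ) 172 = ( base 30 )42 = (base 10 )122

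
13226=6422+6804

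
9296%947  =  773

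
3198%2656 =542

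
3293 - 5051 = - 1758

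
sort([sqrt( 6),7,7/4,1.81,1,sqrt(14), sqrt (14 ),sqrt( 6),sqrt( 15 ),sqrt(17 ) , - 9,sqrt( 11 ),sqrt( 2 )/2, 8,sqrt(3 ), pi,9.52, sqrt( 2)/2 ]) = [ -9,sqrt ( 2)/2,  sqrt( 2)/2,1, sqrt( 3),  7/4, 1.81  ,  sqrt( 6 ),sqrt( 6) , pi,sqrt( 11),sqrt( 14 ),sqrt( 14),sqrt( 15),  sqrt( 17 ),7 , 8,9.52] 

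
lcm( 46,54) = 1242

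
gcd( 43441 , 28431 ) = 1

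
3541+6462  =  10003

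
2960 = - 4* ( - 740)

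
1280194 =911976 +368218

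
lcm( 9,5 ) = 45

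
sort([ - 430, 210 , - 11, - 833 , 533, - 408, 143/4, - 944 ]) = [-944, - 833, - 430 , - 408  , - 11,  143/4,210, 533 ] 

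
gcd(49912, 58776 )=8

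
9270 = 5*1854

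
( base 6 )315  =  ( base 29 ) 43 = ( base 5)434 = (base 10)119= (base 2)1110111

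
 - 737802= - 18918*39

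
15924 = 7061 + 8863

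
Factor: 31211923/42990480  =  2^( - 4 ) * 3^( - 3)*5^( - 1)*13^( - 1) * 1531^(-1) * 31211923^1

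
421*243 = 102303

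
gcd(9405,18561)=3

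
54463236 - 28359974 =26103262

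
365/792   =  365/792=0.46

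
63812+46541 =110353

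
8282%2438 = 968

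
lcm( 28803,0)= 0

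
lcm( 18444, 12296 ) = 36888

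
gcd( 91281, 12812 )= 1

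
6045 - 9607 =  - 3562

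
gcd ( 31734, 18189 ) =387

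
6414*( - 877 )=-5625078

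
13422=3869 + 9553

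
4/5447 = 4/5447 = 0.00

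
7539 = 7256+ 283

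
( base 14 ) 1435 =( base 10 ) 3575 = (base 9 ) 4812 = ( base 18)b0b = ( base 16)DF7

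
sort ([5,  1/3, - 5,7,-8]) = [ -8, - 5, 1/3 , 5,7]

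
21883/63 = 347 + 22/63 = 347.35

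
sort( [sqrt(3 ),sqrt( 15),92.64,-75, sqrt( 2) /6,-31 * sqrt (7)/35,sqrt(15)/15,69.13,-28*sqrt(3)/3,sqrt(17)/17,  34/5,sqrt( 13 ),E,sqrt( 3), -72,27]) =[ - 75,-72, - 28*sqrt(3 ) /3, - 31*sqrt( 7) /35, sqrt(2) /6,sqrt( 17)/17,sqrt(15) /15,sqrt ( 3 ),sqrt( 3 ),E,sqrt(13), sqrt( 15 ),34/5,27,69.13,92.64 ]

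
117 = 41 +76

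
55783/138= 55783/138 =404.22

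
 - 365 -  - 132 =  - 233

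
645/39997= 645/39997 =0.02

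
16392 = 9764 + 6628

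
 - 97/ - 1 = 97/1 = 97.00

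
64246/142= 452+31/71 = 452.44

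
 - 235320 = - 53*4440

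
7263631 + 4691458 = 11955089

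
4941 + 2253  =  7194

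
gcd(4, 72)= 4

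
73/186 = 73/186 = 0.39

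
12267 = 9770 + 2497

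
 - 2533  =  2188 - 4721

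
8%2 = 0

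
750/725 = 30/29 = 1.03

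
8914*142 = 1265788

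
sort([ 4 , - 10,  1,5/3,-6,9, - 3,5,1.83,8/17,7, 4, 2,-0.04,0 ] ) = [ - 10,-6, -3,-0.04,0,8/17,1,5/3,1.83,2,4,4 , 5,7,9]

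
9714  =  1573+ 8141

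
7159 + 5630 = 12789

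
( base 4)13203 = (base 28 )h7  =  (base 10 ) 483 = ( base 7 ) 1260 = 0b111100011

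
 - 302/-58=151/29  =  5.21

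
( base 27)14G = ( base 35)OD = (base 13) 508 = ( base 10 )853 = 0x355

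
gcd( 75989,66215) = 1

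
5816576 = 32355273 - 26538697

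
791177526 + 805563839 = 1596741365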